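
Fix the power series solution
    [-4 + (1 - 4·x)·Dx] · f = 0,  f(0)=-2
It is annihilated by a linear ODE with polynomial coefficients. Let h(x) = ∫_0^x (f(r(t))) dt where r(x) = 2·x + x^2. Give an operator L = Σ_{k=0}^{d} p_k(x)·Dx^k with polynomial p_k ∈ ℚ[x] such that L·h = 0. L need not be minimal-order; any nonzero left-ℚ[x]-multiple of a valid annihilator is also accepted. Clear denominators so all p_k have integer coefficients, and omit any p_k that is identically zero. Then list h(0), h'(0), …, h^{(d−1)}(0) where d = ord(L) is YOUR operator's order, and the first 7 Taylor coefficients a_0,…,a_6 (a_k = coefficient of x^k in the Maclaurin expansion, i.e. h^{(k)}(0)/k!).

f: a_k = -2, -8, -32, -128, -512, -2048, -8192, …
Change of var in L_f (x↦r) gives L₀.
h=∫h₀ ⇒ L = L₀·Dx.
L = (8 + 8·x)·Dx + (-1 + 8·x + 4·x^2)·Dx^2  (order 2).
h: a_k = 0, -2, -8, -136/3, -288, -1952, -41344/3, …
ICs: h(0) = 0, h′(0) = -2.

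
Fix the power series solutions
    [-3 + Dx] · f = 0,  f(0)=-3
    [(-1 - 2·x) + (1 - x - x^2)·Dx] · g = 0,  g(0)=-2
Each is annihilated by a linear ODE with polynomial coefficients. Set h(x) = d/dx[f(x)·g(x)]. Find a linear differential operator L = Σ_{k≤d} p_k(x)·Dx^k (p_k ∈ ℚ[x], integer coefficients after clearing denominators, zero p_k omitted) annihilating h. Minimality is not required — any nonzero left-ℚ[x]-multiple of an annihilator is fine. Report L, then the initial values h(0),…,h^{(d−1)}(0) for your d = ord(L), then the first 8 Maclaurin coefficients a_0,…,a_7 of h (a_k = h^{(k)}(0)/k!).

L = (19 - 6·x - 21·x^2 + 6·x^3 + 9·x^4) + (-4 + 5·x + 6·x^2 - 4·x^3 - 3·x^4)·Dx  (order 1).
h: a_k = 24, 114, 324, 741, 1527, 59607/20, 56331/10, 2917443/280, …
ICs: h(0) = 24.

f: a_k = -3, -9, -27/2, -27/2, -81/8, -243/40, -243/80, -729/560, …
g: a_k = -2, -2, -4, -6, -10, -16, -26, -42, …
h₀=f·g: eliminate ⇒ L₀, order ≤ 1·1.
h₀' ⇒ L via d/dx closure of L₀.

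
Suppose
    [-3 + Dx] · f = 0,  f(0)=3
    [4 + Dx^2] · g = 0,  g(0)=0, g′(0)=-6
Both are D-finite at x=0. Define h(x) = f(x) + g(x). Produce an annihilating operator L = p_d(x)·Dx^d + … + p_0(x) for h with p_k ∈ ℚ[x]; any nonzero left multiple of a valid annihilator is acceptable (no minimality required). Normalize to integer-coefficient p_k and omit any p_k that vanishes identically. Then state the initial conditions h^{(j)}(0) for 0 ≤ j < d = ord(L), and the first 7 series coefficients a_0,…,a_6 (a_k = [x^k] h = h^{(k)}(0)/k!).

L = -12 + 4·Dx - 3·Dx^2 + Dx^3  (order 3).
h: a_k = 3, 3, 27/2, 35/2, 81/8, 211/40, 243/80, …
ICs: h(0) = 3, h′(0) = 3, h′′(0) = 27.

f: a_k = 3, 9, 27/2, 27/2, 81/8, 243/40, 243/80, …
g: a_k = 0, -6, 0, 4, 0, -4/5, 0, …
L₀ := lclm(L_f,L_g); ord L₀ ≤ 1+2.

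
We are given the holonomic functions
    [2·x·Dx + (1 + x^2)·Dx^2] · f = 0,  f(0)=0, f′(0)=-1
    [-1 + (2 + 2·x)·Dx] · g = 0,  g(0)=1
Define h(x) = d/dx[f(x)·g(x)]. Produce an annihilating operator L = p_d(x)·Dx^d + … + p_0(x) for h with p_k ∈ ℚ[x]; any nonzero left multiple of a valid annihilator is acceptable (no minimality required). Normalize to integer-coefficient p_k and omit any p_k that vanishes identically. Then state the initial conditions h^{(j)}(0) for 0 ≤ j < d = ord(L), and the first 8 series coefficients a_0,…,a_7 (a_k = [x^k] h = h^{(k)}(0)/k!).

f: a_k = 0, -1, 0, 1/3, 0, -1/5, 0, 1/7, …
g: a_k = 1, 1/2, -1/8, 1/16, -5/128, 7/256, -21/1024, 33/2048, …
f·g: L₀ = L_f ⊗_s L_g, ord ≤ 2·1.
h=h₀': d/dx-closure on L₀ ⇒ L.
L = (5 + 40·x + 2·x^2 - 24·x^3 - 3·x^4) + (28 + 84·x + 72·x^2 - 56·x^3 - 84·x^4 - 12·x^5)·Dx + (12 + 8·x - 12·x^2 - 16·x^3 - 28·x^4 - 24·x^5 - 4·x^6)·Dx^2  (order 2).
h: a_k = -1, -1, 11/8, 5/12, -389/384, -409/640, 18853/15360, 11167/26880, …
ICs: h(0) = -1, h′(0) = -1.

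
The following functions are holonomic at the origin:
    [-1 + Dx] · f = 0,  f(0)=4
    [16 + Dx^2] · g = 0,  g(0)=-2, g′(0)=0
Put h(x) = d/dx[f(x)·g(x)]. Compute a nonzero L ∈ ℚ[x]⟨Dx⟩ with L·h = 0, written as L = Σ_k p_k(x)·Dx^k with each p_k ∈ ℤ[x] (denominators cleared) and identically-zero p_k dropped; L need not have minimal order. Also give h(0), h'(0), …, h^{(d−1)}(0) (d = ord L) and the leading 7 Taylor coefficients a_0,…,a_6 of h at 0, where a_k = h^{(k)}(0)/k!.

f: a_k = 4, 4, 2, 2/3, 1/6, 1/30, 1/180, …
g: a_k = -2, 0, 16, 0, -64/3, 0, 512/45, …
f·g: L₀ = L_f ⊗_s L_g, ord ≤ 1·2.
Differentiate: ansatz ord ≤ ord L₀ ⇒ L.
L = 17 - 2·Dx + Dx^2  (order 2).
h: a_k = -8, 120, 188, -644/3, -1121/3, 33, 20047/90, …
ICs: h(0) = -8, h′(0) = 120.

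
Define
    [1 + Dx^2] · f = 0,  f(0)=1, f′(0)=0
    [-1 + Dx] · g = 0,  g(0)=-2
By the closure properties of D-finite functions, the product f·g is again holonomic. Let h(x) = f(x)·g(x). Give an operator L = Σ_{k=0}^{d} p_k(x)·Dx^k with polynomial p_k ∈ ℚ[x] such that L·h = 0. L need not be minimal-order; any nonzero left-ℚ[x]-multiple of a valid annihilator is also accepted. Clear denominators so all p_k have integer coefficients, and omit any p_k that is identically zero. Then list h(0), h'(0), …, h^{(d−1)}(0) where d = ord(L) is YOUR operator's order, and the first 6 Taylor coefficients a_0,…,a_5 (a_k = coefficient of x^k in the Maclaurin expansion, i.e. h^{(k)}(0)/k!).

f: a_k = 1, 0, -1/2, 0, 1/24, 0, …
g: a_k = -2, -2, -1, -1/3, -1/12, -1/60, …
Product ⇒ symmetric product L₀, ord ≤ 2.
L = 2 - 2·Dx + Dx^2  (order 2).
h: a_k = -2, -2, 0, 2/3, 1/3, 1/15, …
ICs: h(0) = -2, h′(0) = -2.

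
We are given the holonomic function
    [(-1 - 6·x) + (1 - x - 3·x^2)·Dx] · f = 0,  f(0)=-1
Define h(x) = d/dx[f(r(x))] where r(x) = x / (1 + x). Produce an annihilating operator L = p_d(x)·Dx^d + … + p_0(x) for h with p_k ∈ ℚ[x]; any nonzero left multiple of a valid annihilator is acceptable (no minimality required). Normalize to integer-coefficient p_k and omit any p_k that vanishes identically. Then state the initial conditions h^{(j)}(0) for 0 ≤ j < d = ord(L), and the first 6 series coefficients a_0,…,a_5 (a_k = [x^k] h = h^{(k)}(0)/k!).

L = (6 + 18·x + 72·x^2 + 42·x^3) + (-1 - 9·x - 12·x^2 + 17·x^3 + 21·x^4)·Dx  (order 1).
h: a_k = -1, -6, 0, -36, 45, -216, …
ICs: h(0) = -1.

f: a_k = -1, -1, -4, -7, -19, -40, …
Change of var in L_f (x↦r) gives L₀.
Differentiate: ansatz ord ≤ ord L₀ ⇒ L.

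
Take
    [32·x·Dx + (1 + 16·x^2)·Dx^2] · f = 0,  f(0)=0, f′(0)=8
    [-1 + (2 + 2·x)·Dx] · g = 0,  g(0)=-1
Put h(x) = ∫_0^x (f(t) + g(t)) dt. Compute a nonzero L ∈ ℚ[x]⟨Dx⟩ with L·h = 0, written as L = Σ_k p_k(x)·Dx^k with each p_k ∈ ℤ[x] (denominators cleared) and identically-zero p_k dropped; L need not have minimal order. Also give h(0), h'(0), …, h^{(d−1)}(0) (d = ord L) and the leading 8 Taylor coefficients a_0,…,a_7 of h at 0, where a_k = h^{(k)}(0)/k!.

f: a_k = 0, 8, 0, -128/3, 0, 2048/5, 0, -32768/7, …
g: a_k = -1, -1/2, 1/8, -1/16, 5/128, -7/256, 21/1024, -33/2048, …
f+g: L₀ = lclm(L_f,L_g), ord ≤ 2+1.
h=∫h₀ ⇒ L = L₀·Dx.
L = (-64 - 160·x + 3072·x^2 + 1536·x^3)·Dx^2 + (-131 - 256·x + 5920·x^2 + 12288·x^3 + 5376·x^4)·Dx^3 + (-2 + 126·x + 192·x^2 + 2112·x^3 + 3584·x^4 + 1536·x^5)·Dx^4  (order 4).
h: a_k = 0, -1, 15/4, 1/24, -2051/192, 1/128, 174751/2560, 3/1024, …
ICs: h(0) = 0, h′(0) = -1, h′′(0) = 15/2, h′′′(0) = 1/4.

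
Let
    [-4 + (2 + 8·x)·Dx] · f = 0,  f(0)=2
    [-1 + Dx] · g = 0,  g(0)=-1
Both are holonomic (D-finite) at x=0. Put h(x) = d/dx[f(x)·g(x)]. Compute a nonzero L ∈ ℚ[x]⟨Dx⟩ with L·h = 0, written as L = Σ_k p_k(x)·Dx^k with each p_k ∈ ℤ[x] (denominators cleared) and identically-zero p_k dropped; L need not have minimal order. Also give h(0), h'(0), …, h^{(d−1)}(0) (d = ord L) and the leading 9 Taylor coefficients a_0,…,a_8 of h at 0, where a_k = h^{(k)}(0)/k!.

f: a_k = 2, 4, -4, 8, -20, 56, -168, 528, -1716, …
g: a_k = -1, -1, -1/2, -1/6, -1/24, -1/120, -1/720, -1/5040, -1/40320, …
Product ⇒ symmetric product L₀, ord ≤ 1.
h=h₀': d/dx-closure on L₀ ⇒ L.
L = (1 + 24·x + 16·x^2) + (-3 - 16·x - 16·x^2)·Dx  (order 1).
h: a_k = -6, -2, -19, 53, -2371/12, 43487/60, -323377/120, 25470911/2520, -769700611/20160, …
ICs: h(0) = -6.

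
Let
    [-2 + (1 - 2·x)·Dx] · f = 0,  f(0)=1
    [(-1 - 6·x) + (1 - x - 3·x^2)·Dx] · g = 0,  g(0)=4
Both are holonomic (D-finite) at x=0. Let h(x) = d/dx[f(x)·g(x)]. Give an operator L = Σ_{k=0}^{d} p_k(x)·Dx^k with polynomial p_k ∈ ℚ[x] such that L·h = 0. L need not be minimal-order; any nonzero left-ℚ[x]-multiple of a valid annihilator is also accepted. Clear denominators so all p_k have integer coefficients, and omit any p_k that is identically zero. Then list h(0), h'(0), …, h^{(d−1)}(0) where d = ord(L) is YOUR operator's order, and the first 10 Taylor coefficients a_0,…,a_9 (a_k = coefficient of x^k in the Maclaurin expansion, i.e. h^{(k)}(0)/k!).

f: a_k = 1, 2, 4, 8, 16, 32, 64, 128, 256, 512, …
g: a_k = 4, 4, 16, 28, 76, 160, 388, 868, 2032, 4636, …
Sym-product of L_f,L_g gives L₀ (≤ ord 1).
Differentiate: ansatz ord ≤ ord L₀ ⇒ L.
L = (20 - 18·x - 102·x^2 - 96·x^3 + 432·x^4) + (-3 + 7·x + 27·x^2 - 70·x^3 - 30·x^4 + 108·x^5)·Dx  (order 1).
h: a_k = 12, 80, 324, 1168, 3720, 11256, 32340, 90176, 244620, 650920, …
ICs: h(0) = 12.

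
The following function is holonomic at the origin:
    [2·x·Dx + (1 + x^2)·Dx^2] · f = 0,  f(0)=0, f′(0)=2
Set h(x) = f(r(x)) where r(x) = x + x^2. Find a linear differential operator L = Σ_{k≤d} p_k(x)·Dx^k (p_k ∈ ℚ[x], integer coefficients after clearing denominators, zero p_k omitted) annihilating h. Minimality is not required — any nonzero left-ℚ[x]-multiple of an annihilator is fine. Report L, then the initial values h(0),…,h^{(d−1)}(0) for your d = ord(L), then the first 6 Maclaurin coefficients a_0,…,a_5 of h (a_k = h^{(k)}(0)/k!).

L = (-2 + 2·x + 8·x^2 + 12·x^3 + 6·x^4)·Dx + (1 + 2·x + x^2 + 4·x^3 + 5·x^4 + 2·x^5)·Dx^2  (order 2).
h: a_k = 0, 2, 2, -2/3, -2, -8/5, …
ICs: h(0) = 0, h′(0) = 2.

f: a_k = 0, 2, 0, -2/3, 0, 2/5, …
h₀=f(r): pull back L_f along r ⇒ L₀.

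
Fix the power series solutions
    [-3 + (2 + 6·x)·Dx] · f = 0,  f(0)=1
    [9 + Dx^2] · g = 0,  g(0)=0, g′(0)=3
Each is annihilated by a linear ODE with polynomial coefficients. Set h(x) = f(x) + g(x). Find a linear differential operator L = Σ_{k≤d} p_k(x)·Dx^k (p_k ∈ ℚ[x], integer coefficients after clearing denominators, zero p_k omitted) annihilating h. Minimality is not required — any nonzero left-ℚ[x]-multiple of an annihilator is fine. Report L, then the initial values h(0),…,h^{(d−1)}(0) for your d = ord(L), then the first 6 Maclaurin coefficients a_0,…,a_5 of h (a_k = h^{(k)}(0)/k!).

f: a_k = 1, 3/2, -9/8, 27/16, -405/128, 1701/256, …
g: a_k = 0, 3, 0, -9/2, 0, 81/40, …
Sum ⇒ L₀ = lclm(L_f,L_g) in ℚ(x)⟨Dx⟩.
L = (-63 - 216·x - 324·x^2) + (18 + 198·x + 648·x^2 + 648·x^3)·Dx + (-7 - 24·x - 36·x^2)·Dx^2 + (2 + 22·x + 72·x^2 + 72·x^3)·Dx^3  (order 3).
h: a_k = 1, 9/2, -9/8, -45/16, -405/128, 11097/1280, …
ICs: h(0) = 1, h′(0) = 9/2, h′′(0) = -9/4.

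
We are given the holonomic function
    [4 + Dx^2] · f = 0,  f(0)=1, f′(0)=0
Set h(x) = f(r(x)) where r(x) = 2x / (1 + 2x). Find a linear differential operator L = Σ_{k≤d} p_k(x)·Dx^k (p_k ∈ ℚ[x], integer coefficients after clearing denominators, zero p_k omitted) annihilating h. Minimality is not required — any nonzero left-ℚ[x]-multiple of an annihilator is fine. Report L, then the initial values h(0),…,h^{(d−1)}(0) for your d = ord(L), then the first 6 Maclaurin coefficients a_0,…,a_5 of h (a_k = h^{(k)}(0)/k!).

L = 16 + (4 + 24·x + 48·x^2 + 32·x^3)·Dx + (1 + 8·x + 24·x^2 + 32·x^3 + 16·x^4)·Dx^2  (order 2).
h: a_k = 1, 0, -8, 32, -256/3, 512/3, …
ICs: h(0) = 1, h′(0) = 0.

f: a_k = 1, 0, -2, 0, 2/3, 0, …
f∘r: x↦r, Dx↦Dx/r' in L_f ⇒ L₀.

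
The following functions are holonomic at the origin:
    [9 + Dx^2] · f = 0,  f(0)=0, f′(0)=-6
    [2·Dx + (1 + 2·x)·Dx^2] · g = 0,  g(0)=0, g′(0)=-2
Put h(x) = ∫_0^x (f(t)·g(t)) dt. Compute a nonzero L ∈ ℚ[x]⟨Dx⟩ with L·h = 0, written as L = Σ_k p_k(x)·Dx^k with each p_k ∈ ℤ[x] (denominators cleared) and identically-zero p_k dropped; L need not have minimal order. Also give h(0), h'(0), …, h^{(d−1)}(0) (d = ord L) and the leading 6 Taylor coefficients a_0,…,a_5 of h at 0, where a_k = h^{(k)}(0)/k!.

L = (63 + 1053·x + 3969·x^2 + 5832·x^3 + 2916·x^4)·Dx + (63 + 450·x + 972·x^2 + 648·x^3)·Dx^2 + (25 + 270·x + 918·x^2 + 1296·x^3 + 648·x^4)·Dx^3 + (7 + 50·x + 108·x^2 + 72·x^3)·Dx^4 + (2 + 17·x + 53·x^2 + 72·x^3 + 36·x^4)·Dx^5  (order 5).
h: a_k = 0, 0, 0, 4, -3, -2/5, …
ICs: h(0) = 0, h′(0) = 0, h′′(0) = 0, h′′′(0) = 24, h′′′′(0) = -72.

f: a_k = 0, -6, 0, 9, 0, -81/20, …
g: a_k = 0, -2, 2, -8/3, 4, -32/5, …
Product ⇒ symmetric product L₀, ord ≤ 4.
Integrate: L := L₀·Dx.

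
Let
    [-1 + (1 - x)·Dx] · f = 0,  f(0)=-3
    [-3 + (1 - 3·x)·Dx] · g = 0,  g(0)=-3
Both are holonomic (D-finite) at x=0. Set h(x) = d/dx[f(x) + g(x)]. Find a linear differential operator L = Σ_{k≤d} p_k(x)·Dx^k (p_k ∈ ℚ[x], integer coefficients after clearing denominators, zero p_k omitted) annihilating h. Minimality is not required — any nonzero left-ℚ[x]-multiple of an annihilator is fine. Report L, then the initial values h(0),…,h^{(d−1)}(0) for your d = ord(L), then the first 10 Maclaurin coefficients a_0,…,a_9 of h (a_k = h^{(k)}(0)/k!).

L = 18 + (-12 + 18·x)·Dx + (1 - 4·x + 3·x^2)·Dx^2  (order 2).
h: a_k = -12, -60, -252, -984, -3660, -13140, -45948, -157488, -531468, -1771500, …
ICs: h(0) = -12, h′(0) = -60.

f: a_k = -3, -3, -3, -3, -3, -3, -3, -3, -3, -3, …
g: a_k = -3, -9, -27, -81, -243, -729, -2187, -6561, -19683, -59049, …
L₀ := lclm(L_f,L_g); ord L₀ ≤ 1+1.
Derive L from L₀ (diff closure).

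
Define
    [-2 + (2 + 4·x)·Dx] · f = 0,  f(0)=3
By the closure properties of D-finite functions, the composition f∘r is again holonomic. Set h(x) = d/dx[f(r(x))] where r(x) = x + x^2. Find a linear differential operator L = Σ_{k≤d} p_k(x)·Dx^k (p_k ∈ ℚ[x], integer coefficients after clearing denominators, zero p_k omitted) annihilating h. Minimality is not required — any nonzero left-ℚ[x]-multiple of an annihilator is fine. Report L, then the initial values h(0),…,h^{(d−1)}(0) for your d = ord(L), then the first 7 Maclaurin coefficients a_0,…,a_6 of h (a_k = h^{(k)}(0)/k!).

f: a_k = 3, 3, -3/2, 3/2, -15/8, 21/8, -63/16, …
Change of var in L_f (x↦r) gives L₀.
Differentiate: ansatz ord ≤ ord L₀ ⇒ L.
L = 1 + (-1 - 4·x - 6·x^2 - 4·x^3)·Dx  (order 1).
h: a_k = 3, 3, -9/2, 9/2, -15/8, -27/8, 147/16, …
ICs: h(0) = 3.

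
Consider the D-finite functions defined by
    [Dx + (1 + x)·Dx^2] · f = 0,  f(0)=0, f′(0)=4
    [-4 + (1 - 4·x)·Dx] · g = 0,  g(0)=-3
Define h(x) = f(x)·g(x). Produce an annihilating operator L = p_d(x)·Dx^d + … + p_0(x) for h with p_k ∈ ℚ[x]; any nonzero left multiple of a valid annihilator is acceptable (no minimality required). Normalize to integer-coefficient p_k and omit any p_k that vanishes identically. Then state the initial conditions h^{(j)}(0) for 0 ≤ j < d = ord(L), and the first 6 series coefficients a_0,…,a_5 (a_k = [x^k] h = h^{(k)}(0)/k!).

f: a_k = 0, 4, -2, 4/3, -1, 4/5, …
g: a_k = -3, -12, -48, -192, -768, -3072, …
Sym-product of L_f,L_g gives L₀ (≤ ord 2).
L = 4 + (7 + 12·x)·Dx + (-1 + 3·x + 4·x^2)·Dx^2  (order 2).
h: a_k = 0, -12, -42, -172, -685, -13712/5, …
ICs: h(0) = 0, h′(0) = -12.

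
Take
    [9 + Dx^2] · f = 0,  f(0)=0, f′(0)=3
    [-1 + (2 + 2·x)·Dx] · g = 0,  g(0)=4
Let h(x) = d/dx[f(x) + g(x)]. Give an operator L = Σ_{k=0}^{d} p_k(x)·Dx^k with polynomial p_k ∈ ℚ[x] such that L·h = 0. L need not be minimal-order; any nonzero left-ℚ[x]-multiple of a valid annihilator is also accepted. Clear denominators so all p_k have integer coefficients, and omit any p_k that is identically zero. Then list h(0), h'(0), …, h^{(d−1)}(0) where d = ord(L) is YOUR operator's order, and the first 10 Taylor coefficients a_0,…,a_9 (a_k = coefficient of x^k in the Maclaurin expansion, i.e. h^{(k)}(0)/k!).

f: a_k = 0, 3, 0, -9/2, 0, 81/40, 0, -243/560, 0, 243/4480, …
g: a_k = 4, 2, -1/2, 1/4, -5/32, 7/64, -21/256, 33/512, -429/8192, 715/16384, …
h₀=f+g: left-lcm gives L₀, ord ≤ 3.
h=h₀': d/dx-closure on L₀ ⇒ L.
L = (-153 - 216·x - 108·x^2) + (-234 - 666·x - 648·x^2 - 216·x^3)·Dx + (-17 - 24·x - 12·x^2)·Dx^2 + (-26 - 74·x - 72·x^2 - 24·x^3)·Dx^3  (order 3).
h: a_k = 5, -1, -51/4, -5/8, 683/64, -63/128, -6621/2560, -429/1024, 505161/573440, -12155/32768, …
ICs: h(0) = 5, h′(0) = -1, h′′(0) = -51/2.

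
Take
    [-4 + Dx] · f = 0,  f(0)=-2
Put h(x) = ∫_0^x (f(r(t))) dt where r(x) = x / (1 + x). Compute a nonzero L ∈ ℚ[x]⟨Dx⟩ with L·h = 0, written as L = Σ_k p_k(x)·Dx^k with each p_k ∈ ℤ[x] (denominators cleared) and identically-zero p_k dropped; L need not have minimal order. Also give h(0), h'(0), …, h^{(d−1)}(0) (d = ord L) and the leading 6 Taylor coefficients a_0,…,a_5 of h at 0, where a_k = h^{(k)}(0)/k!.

L = -4·Dx + (1 + 2·x + x^2)·Dx^2  (order 2).
h: a_k = 0, -2, -4, -8/3, 2/3, 8/15, …
ICs: h(0) = 0, h′(0) = -2.

f: a_k = -2, -8, -16, -64/3, -64/3, -256/15, …
Change of var in L_f (x↦r) gives L₀.
h=∫h₀ ⇒ L = L₀·Dx.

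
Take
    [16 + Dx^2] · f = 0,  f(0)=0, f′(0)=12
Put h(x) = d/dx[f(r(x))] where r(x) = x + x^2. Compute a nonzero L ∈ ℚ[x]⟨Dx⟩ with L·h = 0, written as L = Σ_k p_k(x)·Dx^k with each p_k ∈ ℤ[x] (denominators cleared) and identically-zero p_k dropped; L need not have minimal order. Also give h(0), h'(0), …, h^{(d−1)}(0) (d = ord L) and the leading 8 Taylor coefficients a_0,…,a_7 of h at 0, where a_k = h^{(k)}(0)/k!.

f: a_k = 0, 12, 0, -32, 0, 128/5, 0, -1024/105, …
h₀=f(r): pull back L_f along r ⇒ L₀.
h=h₀': d/dx-closure on L₀ ⇒ L.
L = (28 + 128·x + 384·x^2 + 512·x^3 + 256·x^4) + (-6 - 12·x)·Dx + (1 + 4·x + 4·x^2)·Dx^2  (order 2).
h: a_k = 12, 24, -96, -384, -352, 576, 25856/15, 22528/15, …
ICs: h(0) = 12, h′(0) = 24.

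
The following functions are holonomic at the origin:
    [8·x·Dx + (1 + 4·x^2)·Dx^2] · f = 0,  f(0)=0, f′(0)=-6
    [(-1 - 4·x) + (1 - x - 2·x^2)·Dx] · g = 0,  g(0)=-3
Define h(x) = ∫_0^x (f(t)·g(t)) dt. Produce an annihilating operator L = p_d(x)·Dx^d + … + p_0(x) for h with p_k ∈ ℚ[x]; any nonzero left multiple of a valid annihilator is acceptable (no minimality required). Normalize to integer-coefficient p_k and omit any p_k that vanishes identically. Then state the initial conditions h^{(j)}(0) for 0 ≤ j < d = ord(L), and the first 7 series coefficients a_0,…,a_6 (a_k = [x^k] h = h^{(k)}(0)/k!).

f: a_k = 0, -6, 0, 8, 0, -96/5, 0, …
g: a_k = -3, -3, -9, -15, -33, -63, -129, …
h₀=f·g: eliminate ⇒ L₀, order ≤ 2·1.
h=∫h₀ ⇒ L = L₀·Dx.
L = (4 + 8·x + 48·x^2)·Dx + (2 + 16·x^2 + 48·x^3)·Dx^2 + (-1 + x - 2·x^2 + 4·x^3 + 8·x^4)·Dx^3  (order 3).
h: a_k = 0, 0, 9, 6, 15/2, 66/5, 153/5, …
ICs: h(0) = 0, h′(0) = 0, h′′(0) = 18.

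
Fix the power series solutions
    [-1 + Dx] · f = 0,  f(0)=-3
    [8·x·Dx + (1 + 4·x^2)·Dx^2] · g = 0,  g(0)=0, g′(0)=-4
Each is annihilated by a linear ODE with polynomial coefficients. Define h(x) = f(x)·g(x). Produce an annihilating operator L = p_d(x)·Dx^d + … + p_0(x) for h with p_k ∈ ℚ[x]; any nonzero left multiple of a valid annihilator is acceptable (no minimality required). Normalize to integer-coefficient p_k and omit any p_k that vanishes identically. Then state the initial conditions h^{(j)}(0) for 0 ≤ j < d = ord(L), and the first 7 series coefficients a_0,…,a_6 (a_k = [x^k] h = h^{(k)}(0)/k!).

f: a_k = -3, -3, -3/2, -1/2, -1/8, -1/40, -1/240, …
g: a_k = 0, -4, 0, 16/3, 0, -64/5, 0, …
h₀=f·g: eliminate ⇒ L₀, order ≤ 1·2.
L = (1 - 8·x + 4·x^2) + (-2 + 8·x - 8·x^2)·Dx + (1 + 4·x^2)·Dx^2  (order 2).
h: a_k = 0, 12, 12, -10, -14, 309/10, 215/6, …
ICs: h(0) = 0, h′(0) = 12.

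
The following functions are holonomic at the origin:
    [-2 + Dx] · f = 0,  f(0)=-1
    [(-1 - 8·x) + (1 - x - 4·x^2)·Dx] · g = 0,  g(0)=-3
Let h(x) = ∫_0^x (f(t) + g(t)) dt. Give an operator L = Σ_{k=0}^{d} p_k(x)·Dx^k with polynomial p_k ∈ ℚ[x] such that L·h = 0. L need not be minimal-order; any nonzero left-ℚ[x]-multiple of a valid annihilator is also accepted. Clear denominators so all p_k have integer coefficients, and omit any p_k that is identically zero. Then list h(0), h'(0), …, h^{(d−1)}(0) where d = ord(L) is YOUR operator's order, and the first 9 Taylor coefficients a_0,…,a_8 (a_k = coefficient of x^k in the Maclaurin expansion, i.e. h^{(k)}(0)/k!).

f: a_k = -1, -2, -2, -4/3, -2/3, -4/15, -4/45, -8/315, -2/315, …
g: a_k = -3, -3, -15, -27, -87, -195, -543, -1323, -3495, …
Weyl lclm of L_f,L_g ⇒ L₀ (ord ≤ 2).
Integrate: L := L₀·Dx.
L = (16 + 20·x + 240·x^2 + 128·x^3)·Dx + (-6 - 32·x - 124·x^2 + 32·x^3 + 64·x^4)·Dx^2 + (-1 + 11·x + 2·x^2 - 48·x^3 - 32·x^4)·Dx^3  (order 3).
h: a_k = 0, -4, -5/2, -17/3, -85/12, -263/15, -2929/90, -24439/315, -416753/2520, …
ICs: h(0) = 0, h′(0) = -4, h′′(0) = -5.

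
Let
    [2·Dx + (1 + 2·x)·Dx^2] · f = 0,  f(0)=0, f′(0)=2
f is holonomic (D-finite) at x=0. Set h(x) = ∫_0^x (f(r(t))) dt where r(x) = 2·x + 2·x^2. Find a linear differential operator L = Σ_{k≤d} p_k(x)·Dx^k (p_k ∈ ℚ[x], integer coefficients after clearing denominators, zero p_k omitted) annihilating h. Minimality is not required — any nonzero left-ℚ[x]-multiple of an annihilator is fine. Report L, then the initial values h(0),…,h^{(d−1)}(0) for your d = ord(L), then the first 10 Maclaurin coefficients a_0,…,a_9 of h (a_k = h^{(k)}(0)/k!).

f: a_k = 0, 2, -2, 8/3, -4, 32/5, -32/3, 128/7, -32, 512/9, …
L₀ from L_f via x↦r, Dx↦r'^{-1}Dx.
∫: right-multiply L₀ by Dx.
L = 2·Dx^2 + (1 + 2·x)·Dx^3  (order 3).
h: a_k = 0, 0, 2, -4/3, 4/3, -8/5, 32/15, -64/21, 32/7, -64/9, …
ICs: h(0) = 0, h′(0) = 0, h′′(0) = 4.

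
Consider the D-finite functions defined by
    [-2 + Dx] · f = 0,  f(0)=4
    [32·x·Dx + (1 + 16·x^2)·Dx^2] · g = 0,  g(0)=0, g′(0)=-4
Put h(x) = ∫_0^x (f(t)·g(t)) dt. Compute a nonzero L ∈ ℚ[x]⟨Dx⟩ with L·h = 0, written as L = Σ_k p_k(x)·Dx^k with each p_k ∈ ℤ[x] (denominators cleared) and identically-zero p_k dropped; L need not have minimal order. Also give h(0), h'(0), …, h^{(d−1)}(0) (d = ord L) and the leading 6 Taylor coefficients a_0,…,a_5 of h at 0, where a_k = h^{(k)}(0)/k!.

f: a_k = 4, 8, 8, 16/3, 8/3, 16/15, …
g: a_k = 0, -4, 0, 64/3, 0, -1024/5, …
Sym-product of L_f,L_g gives L₀ (≤ ord 2).
h=∫₀ˣh₀: take L = L₀·Dx.
L = (4 - 64·x + 64·x^2)·Dx + (-4 + 32·x - 64·x^2)·Dx^2 + (1 + 16·x^2)·Dx^3  (order 3).
h: a_k = 0, 0, -8, -32/3, 40/3, 448/15, …
ICs: h(0) = 0, h′(0) = 0, h′′(0) = -16.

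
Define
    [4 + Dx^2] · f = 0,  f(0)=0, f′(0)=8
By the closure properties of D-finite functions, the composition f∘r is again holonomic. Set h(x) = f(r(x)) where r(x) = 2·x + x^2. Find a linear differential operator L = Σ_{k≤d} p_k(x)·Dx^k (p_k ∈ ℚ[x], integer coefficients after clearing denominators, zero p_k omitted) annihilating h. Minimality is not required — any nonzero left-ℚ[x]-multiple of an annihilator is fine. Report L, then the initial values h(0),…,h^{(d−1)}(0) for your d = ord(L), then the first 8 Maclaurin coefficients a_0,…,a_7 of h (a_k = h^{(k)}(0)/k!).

L = (16 + 48·x + 48·x^2 + 16·x^3) - Dx + (1 + x)·Dx^2  (order 2).
h: a_k = 0, 16, 8, -128/3, -64, 32/15, 80, 22784/315, …
ICs: h(0) = 0, h′(0) = 16.

f: a_k = 0, 8, 0, -16/3, 0, 16/15, 0, -32/315, …
h₀=f(r): pull back L_f along r ⇒ L₀.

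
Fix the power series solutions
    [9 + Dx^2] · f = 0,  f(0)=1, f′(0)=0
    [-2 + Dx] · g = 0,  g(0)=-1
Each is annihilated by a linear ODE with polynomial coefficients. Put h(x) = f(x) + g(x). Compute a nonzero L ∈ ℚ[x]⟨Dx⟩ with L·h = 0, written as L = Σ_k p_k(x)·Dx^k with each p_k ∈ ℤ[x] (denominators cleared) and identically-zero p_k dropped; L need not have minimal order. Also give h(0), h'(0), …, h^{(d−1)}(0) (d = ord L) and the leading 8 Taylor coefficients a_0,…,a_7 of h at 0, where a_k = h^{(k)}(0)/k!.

L = -18 + 9·Dx - 2·Dx^2 + Dx^3  (order 3).
h: a_k = 0, -2, -13/2, -4/3, 65/24, -4/15, -793/720, -8/315, …
ICs: h(0) = 0, h′(0) = -2, h′′(0) = -13.

f: a_k = 1, 0, -9/2, 0, 27/8, 0, -81/80, 0, …
g: a_k = -1, -2, -2, -4/3, -2/3, -4/15, -4/45, -8/315, …
f+g: L₀ = lclm(L_f,L_g), ord ≤ 2+1.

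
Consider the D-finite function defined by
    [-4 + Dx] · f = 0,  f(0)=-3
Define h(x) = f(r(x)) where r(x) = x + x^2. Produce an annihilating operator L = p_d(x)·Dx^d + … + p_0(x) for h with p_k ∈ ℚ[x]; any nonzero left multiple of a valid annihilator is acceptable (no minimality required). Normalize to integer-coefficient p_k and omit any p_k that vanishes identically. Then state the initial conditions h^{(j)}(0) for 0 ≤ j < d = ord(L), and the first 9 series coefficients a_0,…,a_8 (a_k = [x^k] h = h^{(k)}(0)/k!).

f: a_k = -3, -12, -24, -32, -32, -128/5, -256/15, -1024/105, -512/105, …
L₀ from L_f via x↦r, Dx↦r'^{-1}Dx.
L = (-4 - 8·x) + Dx  (order 1).
h: a_k = -3, -12, -36, -80, -152, -1248/5, -5536/15, -52096/105, -4320/7, …
ICs: h(0) = -3.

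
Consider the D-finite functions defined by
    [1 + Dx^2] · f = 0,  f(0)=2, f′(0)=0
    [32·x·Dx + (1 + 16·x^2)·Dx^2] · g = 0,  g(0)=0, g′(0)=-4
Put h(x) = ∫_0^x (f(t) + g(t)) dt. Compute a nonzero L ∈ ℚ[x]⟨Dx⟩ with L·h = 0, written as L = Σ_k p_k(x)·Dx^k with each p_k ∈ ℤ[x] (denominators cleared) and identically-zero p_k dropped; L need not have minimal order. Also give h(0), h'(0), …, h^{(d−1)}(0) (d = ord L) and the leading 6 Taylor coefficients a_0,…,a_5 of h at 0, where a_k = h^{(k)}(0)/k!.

f: a_k = 2, 0, -1, 0, 1/12, 0, …
g: a_k = 0, -4, 0, 64/3, 0, -1024/5, …
h₀=f+g: left-lcm gives L₀, ord ≤ 4.
Integrate: L := L₀·Dx.
L = (-6112·x + 99328·x^3 + 8192·x^5)·Dx^2 + (-31 + 1072·x^2 + 25344·x^4 + 4096·x^6)·Dx^3 + (-6112·x + 99328·x^3 + 8192·x^5)·Dx^4 + (-31 + 1072·x^2 + 25344·x^4 + 4096·x^6)·Dx^5  (order 5).
h: a_k = 0, 2, -2, -1/3, 16/3, 1/60, …
ICs: h(0) = 0, h′(0) = 2, h′′(0) = -4, h′′′(0) = -2, h′′′′(0) = 128.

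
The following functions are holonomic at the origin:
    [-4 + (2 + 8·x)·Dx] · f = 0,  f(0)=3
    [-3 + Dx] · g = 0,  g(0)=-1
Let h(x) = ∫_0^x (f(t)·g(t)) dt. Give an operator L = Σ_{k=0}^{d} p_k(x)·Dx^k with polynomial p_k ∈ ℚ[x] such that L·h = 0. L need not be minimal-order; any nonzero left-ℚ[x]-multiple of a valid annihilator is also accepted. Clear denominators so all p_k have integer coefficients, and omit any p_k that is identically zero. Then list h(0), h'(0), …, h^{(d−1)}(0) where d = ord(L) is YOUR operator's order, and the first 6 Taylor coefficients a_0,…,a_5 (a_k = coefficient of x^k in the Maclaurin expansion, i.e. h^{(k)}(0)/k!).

L = (-5 - 12·x)·Dx + (1 + 4·x)·Dx^2  (order 2).
h: a_k = 0, -3, -15/2, -17/2, -69/8, -129/40, …
ICs: h(0) = 0, h′(0) = -3.

f: a_k = 3, 6, -6, 12, -30, 84, …
g: a_k = -1, -3, -9/2, -9/2, -27/8, -81/40, …
Product ⇒ symmetric product L₀, ord ≤ 1.
Integrate: L := L₀·Dx.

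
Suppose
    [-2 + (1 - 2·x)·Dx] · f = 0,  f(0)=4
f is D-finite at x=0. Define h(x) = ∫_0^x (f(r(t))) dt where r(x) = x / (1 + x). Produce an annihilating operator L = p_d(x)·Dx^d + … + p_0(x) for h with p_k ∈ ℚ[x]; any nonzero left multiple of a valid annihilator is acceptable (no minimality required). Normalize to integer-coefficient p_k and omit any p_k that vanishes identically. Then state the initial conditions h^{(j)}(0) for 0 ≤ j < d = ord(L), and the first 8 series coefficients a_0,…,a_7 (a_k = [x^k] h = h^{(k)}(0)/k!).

f: a_k = 4, 8, 16, 32, 64, 128, 256, 512, …
f∘r: x↦r, Dx↦Dx/r' in L_f ⇒ L₀.
Integrate: L := L₀·Dx.
L = 2·Dx + (-1 + x^2)·Dx^2  (order 2).
h: a_k = 0, 4, 4, 8/3, 2, 8/5, 4/3, 8/7, …
ICs: h(0) = 0, h′(0) = 4.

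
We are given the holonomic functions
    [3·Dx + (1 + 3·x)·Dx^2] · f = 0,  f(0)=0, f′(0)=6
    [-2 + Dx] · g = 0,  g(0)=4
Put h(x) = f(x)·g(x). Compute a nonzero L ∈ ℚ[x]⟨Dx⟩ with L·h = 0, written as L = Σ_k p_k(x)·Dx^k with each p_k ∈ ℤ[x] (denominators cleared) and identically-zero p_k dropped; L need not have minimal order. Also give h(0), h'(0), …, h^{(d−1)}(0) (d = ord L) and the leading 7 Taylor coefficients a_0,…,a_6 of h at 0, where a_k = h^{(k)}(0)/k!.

L = (-2 + 12·x) + (-1 - 12·x)·Dx + (1 + 3·x)·Dx^2  (order 2).
h: a_k = 0, 24, 12, 48, -58, 884/5, -440, …
ICs: h(0) = 0, h′(0) = 24.

f: a_k = 0, 6, -9, 18, -81/2, 486/5, -243, …
g: a_k = 4, 8, 8, 16/3, 8/3, 16/15, 16/45, …
Sym-product of L_f,L_g gives L₀ (≤ ord 2).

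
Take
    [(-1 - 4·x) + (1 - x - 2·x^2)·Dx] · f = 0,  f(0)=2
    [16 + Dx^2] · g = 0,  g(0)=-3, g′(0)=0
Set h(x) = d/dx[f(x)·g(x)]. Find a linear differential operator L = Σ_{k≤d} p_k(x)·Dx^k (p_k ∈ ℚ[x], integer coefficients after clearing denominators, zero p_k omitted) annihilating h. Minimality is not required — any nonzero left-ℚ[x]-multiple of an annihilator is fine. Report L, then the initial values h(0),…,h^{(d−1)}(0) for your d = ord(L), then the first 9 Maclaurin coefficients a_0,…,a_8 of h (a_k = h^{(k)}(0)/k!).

f: a_k = 2, 2, 6, 10, 22, 42, 86, 170, 342, …
g: a_k = -3, 0, 24, 0, -32, 0, 256/15, 0, -512/105, …
Sym-product of L_f,L_g gives L₀ (≤ ord 2).
h₀' ⇒ L via d/dx closure of L₀.
L = (4 - 128·x - 192·x^2 + 256·x^3 + 256·x^4) + (-5 - 12·x + 48·x^2 + 64·x^3)·Dx + (3 - 7·x - 10·x^2 + 16·x^3 + 16·x^4)·Dx^2  (order 2).
h: a_k = -6, 60, 54, 56, 250, 3364/5, 22274/15, 358384/105, 268038/35, …
ICs: h(0) = -6, h′(0) = 60.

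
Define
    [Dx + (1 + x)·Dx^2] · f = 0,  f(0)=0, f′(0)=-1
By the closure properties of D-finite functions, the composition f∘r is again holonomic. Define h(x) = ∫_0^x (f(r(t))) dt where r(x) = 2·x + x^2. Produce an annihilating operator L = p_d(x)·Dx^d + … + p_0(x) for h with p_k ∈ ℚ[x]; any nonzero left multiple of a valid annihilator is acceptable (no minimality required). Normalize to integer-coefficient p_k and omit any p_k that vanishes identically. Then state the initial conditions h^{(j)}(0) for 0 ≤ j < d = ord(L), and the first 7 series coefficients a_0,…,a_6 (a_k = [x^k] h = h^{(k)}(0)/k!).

f: a_k = 0, -1, 1/2, -1/3, 1/4, -1/5, 1/6, …
L₀ from L_f via x↦r, Dx↦r'^{-1}Dx.
∫: right-multiply L₀ by Dx.
L = Dx^2 + (1 + x)·Dx^3  (order 3).
h: a_k = 0, 0, -1, 1/3, -1/6, 1/10, -1/15, …
ICs: h(0) = 0, h′(0) = 0, h′′(0) = -2.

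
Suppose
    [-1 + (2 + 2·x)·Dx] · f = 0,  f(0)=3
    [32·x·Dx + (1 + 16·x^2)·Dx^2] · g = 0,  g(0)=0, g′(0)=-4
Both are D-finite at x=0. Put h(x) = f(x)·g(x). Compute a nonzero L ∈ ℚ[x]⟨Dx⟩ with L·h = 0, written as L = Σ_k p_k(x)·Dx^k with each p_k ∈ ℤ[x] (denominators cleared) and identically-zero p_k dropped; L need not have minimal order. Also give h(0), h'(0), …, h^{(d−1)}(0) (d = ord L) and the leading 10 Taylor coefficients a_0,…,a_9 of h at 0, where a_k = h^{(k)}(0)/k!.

f: a_k = 3, 3/2, -3/8, 3/16, -15/128, 21/256, -63/1024, 99/2048, -1287/32768, 2145/65536, …
g: a_k = 0, -4, 0, 64/3, 0, -1024/5, 0, 16384/7, 0, -262144/9, …
h₀=f·g: eliminate ⇒ L₀, order ≤ 1·2.
L = (3 - 64·x - 16·x^2) + (-4 + 124·x + 192·x^2 + 64·x^3)·Dx + (4 + 8·x + 68·x^2 + 128·x^3 + 64·x^4)·Dx^2  (order 2).
h: a_k = 0, -12, -6, 131/2, 125/4, -99509/160, -97129/320, 63582493/8960, 62254327/17920, -15179450477/172032, …
ICs: h(0) = 0, h′(0) = -12.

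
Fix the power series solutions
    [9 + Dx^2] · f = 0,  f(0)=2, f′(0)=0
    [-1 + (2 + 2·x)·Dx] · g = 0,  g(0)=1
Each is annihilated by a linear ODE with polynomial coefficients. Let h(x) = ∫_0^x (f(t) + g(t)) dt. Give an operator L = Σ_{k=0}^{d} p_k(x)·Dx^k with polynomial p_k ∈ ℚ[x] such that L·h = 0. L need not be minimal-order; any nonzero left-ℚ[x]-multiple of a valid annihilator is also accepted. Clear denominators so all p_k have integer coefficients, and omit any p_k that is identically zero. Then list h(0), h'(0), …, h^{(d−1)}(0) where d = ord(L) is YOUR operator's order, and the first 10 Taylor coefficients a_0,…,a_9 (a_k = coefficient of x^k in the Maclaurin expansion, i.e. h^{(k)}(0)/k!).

f: a_k = 2, 0, -9, 0, 27/4, 0, -81/40, 0, 729/2240, 0, …
g: a_k = 1, 1/2, -1/8, 1/16, -5/128, 7/256, -21/1024, 33/2048, -429/32768, 715/65536, …
f+g: L₀ = lclm(L_f,L_g), ord ≤ 2+1.
∫: right-multiply L₀ by Dx.
L = (-351 - 648·x - 324·x^2)·Dx + (630 + 1926·x + 1944·x^2 + 648·x^3)·Dx^2 + (-39 - 72·x - 36·x^2)·Dx^3 + (70 + 214·x + 216·x^2 + 72·x^3)·Dx^4  (order 4).
h: a_k = 0, 3, 1/4, -73/24, 1/64, 859/640, 7/1536, -10473/35840, 33/16384, 119411/3440640, …
ICs: h(0) = 0, h′(0) = 3, h′′(0) = 1/2, h′′′(0) = -73/4.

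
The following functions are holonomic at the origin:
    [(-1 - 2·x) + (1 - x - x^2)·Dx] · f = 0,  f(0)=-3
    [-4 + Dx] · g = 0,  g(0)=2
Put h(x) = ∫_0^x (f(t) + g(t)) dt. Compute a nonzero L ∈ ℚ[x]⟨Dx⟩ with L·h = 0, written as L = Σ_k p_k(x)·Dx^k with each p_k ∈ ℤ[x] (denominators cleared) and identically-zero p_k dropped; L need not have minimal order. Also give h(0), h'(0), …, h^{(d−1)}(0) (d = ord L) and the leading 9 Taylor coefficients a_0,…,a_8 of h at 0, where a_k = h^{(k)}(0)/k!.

f: a_k = -3, -3, -6, -9, -15, -24, -39, -63, -102, …
g: a_k = 2, 8, 16, 64/3, 64/3, 256/15, 512/45, 2048/315, 1024/315, …
L₀ := lclm(L_f,L_g); ord L₀ ≤ 1+1.
Integrate: L := L₀·Dx.
L = (-8·x - 72·x^2 - 32·x^3)·Dx + (-12 + 38·x + 22·x^2 - 32·x^3 - 16·x^4)·Dx^2 + (3 - 9·x - x^2 + 10·x^3 + 4·x^4)·Dx^3  (order 3).
h: a_k = 0, -1, 5/2, 10/3, 37/12, 19/15, -52/45, -1243/315, -17797/2520, …
ICs: h(0) = 0, h′(0) = -1, h′′(0) = 5.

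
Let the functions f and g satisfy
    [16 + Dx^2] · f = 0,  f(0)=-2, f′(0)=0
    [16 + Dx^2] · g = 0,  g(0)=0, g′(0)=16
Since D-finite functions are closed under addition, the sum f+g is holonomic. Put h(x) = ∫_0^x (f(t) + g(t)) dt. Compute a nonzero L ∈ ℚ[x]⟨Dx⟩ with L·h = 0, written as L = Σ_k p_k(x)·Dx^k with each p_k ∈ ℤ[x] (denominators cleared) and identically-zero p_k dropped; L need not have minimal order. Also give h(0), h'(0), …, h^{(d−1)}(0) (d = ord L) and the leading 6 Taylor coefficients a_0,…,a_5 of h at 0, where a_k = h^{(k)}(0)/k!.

L = 16·Dx + Dx^3  (order 3).
h: a_k = 0, -2, 8, 16/3, -32/3, -64/15, …
ICs: h(0) = 0, h′(0) = -2, h′′(0) = 16.

f: a_k = -2, 0, 16, 0, -64/3, 0, …
g: a_k = 0, 16, 0, -128/3, 0, 512/15, …
Weyl lclm of L_f,L_g ⇒ L₀ (ord ≤ 4).
Integrate: L := L₀·Dx.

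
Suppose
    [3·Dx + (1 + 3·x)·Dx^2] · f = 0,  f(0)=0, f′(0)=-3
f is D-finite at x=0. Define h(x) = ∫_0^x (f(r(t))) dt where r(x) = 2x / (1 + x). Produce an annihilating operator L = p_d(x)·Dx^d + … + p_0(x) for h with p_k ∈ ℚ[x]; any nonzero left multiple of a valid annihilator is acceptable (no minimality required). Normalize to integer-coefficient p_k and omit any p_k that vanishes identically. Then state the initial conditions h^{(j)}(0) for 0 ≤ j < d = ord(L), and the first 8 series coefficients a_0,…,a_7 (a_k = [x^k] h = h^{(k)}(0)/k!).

L = (8 + 14·x)·Dx^2 + (1 + 8·x + 7·x^2)·Dx^3  (order 3).
h: a_k = 0, 0, -3, 8, -57/2, 120, -2801/5, 19608/7, …
ICs: h(0) = 0, h′(0) = 0, h′′(0) = -6.

f: a_k = 0, -3, 9/2, -9, 81/4, -243/5, 243/2, -2187/7, …
L₀ from L_f via x↦r, Dx↦r'^{-1}Dx.
h=∫₀ˣh₀: take L = L₀·Dx.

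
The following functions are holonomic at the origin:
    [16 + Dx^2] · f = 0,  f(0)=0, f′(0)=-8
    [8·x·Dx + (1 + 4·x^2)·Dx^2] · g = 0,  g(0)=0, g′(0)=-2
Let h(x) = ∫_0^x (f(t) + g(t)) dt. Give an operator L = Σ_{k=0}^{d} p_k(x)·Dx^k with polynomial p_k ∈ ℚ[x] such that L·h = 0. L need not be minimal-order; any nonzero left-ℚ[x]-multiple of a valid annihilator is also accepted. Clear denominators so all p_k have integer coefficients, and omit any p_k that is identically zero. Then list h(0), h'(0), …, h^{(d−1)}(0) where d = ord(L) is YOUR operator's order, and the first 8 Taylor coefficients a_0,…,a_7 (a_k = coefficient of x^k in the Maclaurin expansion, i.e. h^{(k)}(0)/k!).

L = (-512·x + 5120·x^3 + 4096·x^5)·Dx^2 + (16 + 512·x^2 + 2304·x^4 + 2048·x^6)·Dx^3 + (-32·x + 320·x^3 + 256·x^5)·Dx^4 + (1 + 32·x^2 + 144·x^4 + 128·x^6)·Dx^5  (order 5).
h: a_k = 0, 0, -5, 0, 6, 0, -176/45, 0, …
ICs: h(0) = 0, h′(0) = 0, h′′(0) = -10, h′′′(0) = 0, h′′′′(0) = 144.

f: a_k = 0, -8, 0, 64/3, 0, -256/15, 0, 2048/315, …
g: a_k = 0, -2, 0, 8/3, 0, -32/5, 0, 128/7, …
Sum ⇒ L₀ = lclm(L_f,L_g) in ℚ(x)⟨Dx⟩.
Integrate: L := L₀·Dx.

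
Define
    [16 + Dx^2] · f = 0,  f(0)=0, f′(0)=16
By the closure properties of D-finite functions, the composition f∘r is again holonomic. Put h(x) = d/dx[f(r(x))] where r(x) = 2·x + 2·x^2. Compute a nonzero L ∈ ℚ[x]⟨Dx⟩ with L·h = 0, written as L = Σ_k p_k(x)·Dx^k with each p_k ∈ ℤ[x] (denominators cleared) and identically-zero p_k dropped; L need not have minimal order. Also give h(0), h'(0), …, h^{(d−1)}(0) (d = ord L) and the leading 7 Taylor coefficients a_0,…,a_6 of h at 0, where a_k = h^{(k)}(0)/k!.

f: a_k = 0, 16, 0, -128/3, 0, 512/15, 0, …
f∘r: x↦r, Dx↦Dx/r' in L_f ⇒ L₀.
Differentiate: ansatz ord ≤ ord L₀ ⇒ L.
L = (76 + 512·x + 1536·x^2 + 2048·x^3 + 1024·x^4) + (-6 - 12·x)·Dx + (1 + 4·x + 4·x^2)·Dx^2  (order 2).
h: a_k = 32, 64, -1024, -4096, 1024/3, 30720, 2916352/45, …
ICs: h(0) = 32, h′(0) = 64.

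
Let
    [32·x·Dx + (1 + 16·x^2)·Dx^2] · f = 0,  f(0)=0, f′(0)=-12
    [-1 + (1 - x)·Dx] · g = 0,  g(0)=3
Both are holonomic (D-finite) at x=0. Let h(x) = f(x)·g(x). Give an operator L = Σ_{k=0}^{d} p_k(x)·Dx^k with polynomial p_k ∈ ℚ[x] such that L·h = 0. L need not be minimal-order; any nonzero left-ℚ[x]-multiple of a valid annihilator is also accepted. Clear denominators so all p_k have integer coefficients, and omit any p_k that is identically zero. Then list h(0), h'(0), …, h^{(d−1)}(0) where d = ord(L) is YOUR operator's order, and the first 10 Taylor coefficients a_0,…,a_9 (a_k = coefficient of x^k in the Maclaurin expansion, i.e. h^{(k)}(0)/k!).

L = 32·x + (2 - 32·x + 64·x^2)·Dx + (-1 + x - 16·x^2 + 16·x^3)·Dx^2  (order 2).
h: a_k = 0, -36, -36, 156, 156, -8436/5, -8436/5, 678228/35, 678228/35, -8496812/35, …
ICs: h(0) = 0, h′(0) = -36.

f: a_k = 0, -12, 0, 64, 0, -3072/5, 0, 49152/7, 0, -262144/3, …
g: a_k = 3, 3, 3, 3, 3, 3, 3, 3, 3, 3, …
L₀ := L_f ⊗_s L_g (sym. prod.), ord ≤ 2.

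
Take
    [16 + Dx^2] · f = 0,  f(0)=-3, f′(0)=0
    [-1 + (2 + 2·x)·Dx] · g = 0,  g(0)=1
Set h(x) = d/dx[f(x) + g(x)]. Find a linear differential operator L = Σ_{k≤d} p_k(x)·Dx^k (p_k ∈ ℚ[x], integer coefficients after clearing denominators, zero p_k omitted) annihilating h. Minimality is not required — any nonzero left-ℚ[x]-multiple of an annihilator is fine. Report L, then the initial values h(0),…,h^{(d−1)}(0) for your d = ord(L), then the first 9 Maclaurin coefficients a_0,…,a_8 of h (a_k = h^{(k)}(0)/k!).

f: a_k = -3, 0, 24, 0, -32, 0, 256/15, 0, -512/105, …
g: a_k = 1, 1/2, -1/8, 1/16, -5/128, 7/256, -21/1024, 33/2048, -429/32768, …
h₀=f+g: left-lcm gives L₀, ord ≤ 3.
Differentiate: ansatz ord ≤ ord L₀ ⇒ L.
L = (-1264 - 2048·x - 1024·x^2) + (-2144 - 6240·x - 6144·x^2 - 2048·x^3)·Dx + (-79 - 128·x - 64·x^2)·Dx^2 + (-134 - 390·x - 384·x^2 - 128·x^3)·Dx^3  (order 3).
h: a_k = 1/2, 191/4, 3/16, -4101/32, 35/256, 261829/2560, 231/2048, -16822261/430080, 6435/65536, …
ICs: h(0) = 1/2, h′(0) = 191/4, h′′(0) = 3/8.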